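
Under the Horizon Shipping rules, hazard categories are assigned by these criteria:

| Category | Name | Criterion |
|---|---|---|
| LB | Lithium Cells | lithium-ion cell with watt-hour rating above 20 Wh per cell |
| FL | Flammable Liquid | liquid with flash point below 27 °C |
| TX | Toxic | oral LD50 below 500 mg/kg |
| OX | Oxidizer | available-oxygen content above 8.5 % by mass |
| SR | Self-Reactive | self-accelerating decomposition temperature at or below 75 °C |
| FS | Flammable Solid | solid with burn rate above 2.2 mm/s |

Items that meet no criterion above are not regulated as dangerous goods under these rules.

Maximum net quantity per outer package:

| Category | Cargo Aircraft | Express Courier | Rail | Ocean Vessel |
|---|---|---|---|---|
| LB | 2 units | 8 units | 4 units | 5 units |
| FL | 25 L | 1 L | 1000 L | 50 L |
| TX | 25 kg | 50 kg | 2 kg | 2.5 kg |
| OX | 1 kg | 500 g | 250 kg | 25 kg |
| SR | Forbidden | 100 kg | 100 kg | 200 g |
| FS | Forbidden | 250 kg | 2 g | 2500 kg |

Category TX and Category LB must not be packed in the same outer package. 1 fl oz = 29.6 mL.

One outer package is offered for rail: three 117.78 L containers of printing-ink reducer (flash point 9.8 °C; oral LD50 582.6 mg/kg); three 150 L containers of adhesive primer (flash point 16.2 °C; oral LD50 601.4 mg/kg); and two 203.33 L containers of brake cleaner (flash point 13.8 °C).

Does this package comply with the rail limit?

Flash point 9.8 °C meets the Category FL criterion (Flammable Liquid), so the printing-ink reducer is Category FL.
Flash point 16.2 °C meets the Category FL criterion (Flammable Liquid), so the adhesive primer is Category FL.
The brake cleaner has flash point 13.8 °C, which is < 27 °C, so it is Category FL (Flammable Liquid).
Category FL net quantity: (three 117.78 L containers = 353.34 L) + (three 150 L containers = 450 L) + (two 203.33 L containers = 406.66 L) = 1210 L.
1210 L exceeds the rail limit of 1000 L for Category FL.

No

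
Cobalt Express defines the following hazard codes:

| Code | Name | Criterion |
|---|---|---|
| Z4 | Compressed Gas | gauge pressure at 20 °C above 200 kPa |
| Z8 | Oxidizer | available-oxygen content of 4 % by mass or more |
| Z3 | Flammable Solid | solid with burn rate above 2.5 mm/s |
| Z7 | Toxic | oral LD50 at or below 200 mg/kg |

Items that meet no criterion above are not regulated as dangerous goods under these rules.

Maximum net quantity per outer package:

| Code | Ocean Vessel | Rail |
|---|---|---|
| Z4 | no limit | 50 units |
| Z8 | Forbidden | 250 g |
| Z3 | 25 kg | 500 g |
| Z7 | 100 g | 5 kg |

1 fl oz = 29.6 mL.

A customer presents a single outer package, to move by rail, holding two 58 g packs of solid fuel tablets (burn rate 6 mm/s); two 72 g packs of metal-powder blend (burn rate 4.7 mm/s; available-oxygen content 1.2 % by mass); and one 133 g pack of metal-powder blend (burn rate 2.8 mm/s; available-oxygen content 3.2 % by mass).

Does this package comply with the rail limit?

Burn rate 6 mm/s meets the Code Z3 criterion (Flammable Solid), so the solid fuel tablets are Code Z3.
The metal-powder blend has burn rate 4.7 mm/s, which is > 2.5 mm/s, so it is Code Z3 (Flammable Solid).
With burn rate 2.8 mm/s (> 2.5 mm/s), the metal-powder blend falls in Code Z3.
Total Code Z3: (two 58 g packs = 116 g) + (two 72 g packs = 144 g) + 133 g = 393 g.
393 g is within the rail limit of 500 g for Code Z3.

Yes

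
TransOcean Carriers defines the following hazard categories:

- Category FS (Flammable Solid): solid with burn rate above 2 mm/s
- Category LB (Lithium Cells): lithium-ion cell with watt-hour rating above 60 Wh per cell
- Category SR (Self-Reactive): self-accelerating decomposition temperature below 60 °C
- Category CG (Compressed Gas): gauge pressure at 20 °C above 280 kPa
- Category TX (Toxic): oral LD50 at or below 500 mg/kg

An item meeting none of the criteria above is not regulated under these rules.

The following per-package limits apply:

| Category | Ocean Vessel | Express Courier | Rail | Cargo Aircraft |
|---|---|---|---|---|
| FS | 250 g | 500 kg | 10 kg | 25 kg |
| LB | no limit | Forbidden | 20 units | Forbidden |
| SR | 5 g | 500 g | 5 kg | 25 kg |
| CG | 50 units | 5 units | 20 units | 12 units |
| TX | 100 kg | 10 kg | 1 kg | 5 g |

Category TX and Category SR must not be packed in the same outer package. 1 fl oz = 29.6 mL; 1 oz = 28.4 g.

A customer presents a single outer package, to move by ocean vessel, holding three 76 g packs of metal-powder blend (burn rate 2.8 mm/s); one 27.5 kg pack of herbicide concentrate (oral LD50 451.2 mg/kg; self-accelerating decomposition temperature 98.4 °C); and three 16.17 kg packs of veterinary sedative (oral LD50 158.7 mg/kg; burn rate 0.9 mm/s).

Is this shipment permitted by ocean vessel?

Burn rate 2.8 mm/s meets the Category FS criterion (Flammable Solid), so the metal-powder blend is Category FS.
The herbicide concentrate has oral LD50 451.2 mg/kg, which is ≤ 500 mg/kg, so it is Category TX (Toxic).
With oral LD50 158.7 mg/kg (≤ 500 mg/kg), the veterinary sedative falls in Category TX.
Total Category TX: 27.5 kg + (three 16.17 kg packs = 48.51 kg) = 76.01 kg.
That is within the Category TX ocean vessel limit of 100 kg.
Category FS quantity: three 76 g packs = 228 g.
That is within the Category FS ocean vessel limit of 250 g.
The segregation rule (Category TX with Category SR) does not apply to Category TX with Category FS.
Every hazard category is within its ocean vessel limit and no segregation rule is violated.

Yes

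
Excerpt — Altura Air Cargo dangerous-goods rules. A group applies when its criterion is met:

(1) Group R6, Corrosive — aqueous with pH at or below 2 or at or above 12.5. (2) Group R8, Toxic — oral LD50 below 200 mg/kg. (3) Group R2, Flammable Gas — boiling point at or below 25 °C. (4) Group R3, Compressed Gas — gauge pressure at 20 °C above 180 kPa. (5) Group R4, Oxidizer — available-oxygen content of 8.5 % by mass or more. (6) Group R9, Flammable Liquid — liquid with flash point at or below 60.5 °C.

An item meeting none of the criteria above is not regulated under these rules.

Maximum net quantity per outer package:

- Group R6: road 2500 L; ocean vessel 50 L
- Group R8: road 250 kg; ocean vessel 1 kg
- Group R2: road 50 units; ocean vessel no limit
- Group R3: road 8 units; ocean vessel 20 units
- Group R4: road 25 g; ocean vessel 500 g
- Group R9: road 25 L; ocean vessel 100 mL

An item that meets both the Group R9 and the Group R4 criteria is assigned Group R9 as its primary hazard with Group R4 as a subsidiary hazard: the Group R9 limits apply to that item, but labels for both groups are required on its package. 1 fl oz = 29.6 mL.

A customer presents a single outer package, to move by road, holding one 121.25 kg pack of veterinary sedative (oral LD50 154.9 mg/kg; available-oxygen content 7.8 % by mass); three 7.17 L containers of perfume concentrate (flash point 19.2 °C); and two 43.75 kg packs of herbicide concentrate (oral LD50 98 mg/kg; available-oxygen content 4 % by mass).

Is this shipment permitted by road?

Oral LD50 154.9 mg/kg meets the Group R8 criterion (Toxic), so the veterinary sedative is Group R8.
Perfume concentrate: flash point 19.2 °C ≤ 60.5 °C → Group R9 (Flammable Liquid).
Herbicide concentrate: oral LD50 98 mg/kg < 200 mg/kg → Group R8 (Toxic).
Total Group R8: 121.25 kg + (two 43.75 kg packs = 87.5 kg) = 208.75 kg.
208.75 kg ≤ 250 kg (road limit, Group R8) — within limit.
Group R9 quantity: three 7.17 L containers = 21.51 L.
21.51 L ≤ 25 L (road limit, Group R9) — within limit.
Every hazard group is within its road limit and no segregation rule is violated.

Yes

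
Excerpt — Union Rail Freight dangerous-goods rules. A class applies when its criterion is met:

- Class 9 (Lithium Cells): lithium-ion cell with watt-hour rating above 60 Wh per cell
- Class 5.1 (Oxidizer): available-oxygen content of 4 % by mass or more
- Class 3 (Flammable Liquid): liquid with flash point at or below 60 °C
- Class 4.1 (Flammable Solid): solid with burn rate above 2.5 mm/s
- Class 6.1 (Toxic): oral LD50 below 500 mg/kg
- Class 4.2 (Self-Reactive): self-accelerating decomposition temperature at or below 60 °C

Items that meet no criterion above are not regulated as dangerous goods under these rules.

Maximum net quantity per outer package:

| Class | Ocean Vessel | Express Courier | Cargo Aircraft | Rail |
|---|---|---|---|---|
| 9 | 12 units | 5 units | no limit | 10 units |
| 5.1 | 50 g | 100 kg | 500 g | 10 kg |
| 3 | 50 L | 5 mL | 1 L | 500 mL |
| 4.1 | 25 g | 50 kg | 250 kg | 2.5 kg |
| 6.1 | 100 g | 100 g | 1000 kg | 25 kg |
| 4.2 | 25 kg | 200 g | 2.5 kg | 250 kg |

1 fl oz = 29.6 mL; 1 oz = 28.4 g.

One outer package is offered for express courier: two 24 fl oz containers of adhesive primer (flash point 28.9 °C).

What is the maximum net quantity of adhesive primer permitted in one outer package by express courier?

With flash point 28.9 °C (≤ 60 °C), the adhesive primer falls in Class 3.
The express courier limit for Class 3 is 5 mL.

5 mL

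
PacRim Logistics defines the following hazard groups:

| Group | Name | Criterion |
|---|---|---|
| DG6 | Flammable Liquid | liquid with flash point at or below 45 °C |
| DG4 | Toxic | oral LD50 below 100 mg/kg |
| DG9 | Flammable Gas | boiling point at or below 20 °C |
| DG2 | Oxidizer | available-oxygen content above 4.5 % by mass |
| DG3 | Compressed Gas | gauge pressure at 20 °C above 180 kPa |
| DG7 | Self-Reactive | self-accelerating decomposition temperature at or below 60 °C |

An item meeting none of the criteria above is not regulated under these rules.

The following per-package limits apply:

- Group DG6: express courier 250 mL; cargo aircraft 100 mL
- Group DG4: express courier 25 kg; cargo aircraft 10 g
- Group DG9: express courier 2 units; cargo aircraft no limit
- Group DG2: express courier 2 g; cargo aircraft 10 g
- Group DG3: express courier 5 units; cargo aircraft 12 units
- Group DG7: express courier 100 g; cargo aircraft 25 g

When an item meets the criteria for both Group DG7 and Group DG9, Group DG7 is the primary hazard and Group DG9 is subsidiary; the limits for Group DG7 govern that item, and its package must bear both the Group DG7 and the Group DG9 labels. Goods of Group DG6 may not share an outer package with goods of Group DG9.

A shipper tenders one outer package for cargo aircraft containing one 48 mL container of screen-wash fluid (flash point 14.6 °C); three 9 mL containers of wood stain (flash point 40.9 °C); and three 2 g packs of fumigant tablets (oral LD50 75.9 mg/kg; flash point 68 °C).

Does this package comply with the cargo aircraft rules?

Yes

The screen-wash fluid has flash point 14.6 °C, which is ≤ 45 °C, so it is Group DG6 (Flammable Liquid).
Flash point 40.9 °C meets the Group DG6 criterion (Flammable Liquid), so the wood stain is Group DG6.
With oral LD50 75.9 mg/kg (< 100 mg/kg), the fumigant tablets fall in Group DG4.
Group DG4 quantity: three 2 g packs = 6 g.
6 g ≤ 10 g (cargo aircraft limit, Group DG4) — within limit.
Total Group DG6: 48 mL + (three 9 mL containers = 27 mL) = 75 mL.
That is within the Group DG6 cargo aircraft limit of 100 mL.
The segregation rule (Group DG6 with Group DG9) does not apply to Group DG4 with Group DG6.
Every hazard group is within its cargo aircraft limit and no segregation rule is violated.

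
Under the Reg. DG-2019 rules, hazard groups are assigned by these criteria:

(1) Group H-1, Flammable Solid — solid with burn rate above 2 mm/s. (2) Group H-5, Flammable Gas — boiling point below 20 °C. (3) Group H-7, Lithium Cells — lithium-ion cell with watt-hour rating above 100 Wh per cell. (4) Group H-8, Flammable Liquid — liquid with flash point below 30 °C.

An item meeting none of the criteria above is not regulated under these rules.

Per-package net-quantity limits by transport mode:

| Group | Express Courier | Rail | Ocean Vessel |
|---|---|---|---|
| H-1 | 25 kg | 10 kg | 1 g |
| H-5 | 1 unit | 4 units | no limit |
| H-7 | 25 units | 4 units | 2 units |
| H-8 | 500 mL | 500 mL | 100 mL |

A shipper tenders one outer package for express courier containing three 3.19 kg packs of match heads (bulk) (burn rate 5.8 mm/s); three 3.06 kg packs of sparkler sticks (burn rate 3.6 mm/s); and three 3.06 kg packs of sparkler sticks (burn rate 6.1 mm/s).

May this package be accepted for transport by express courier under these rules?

Match heads (bulk): burn rate 5.8 mm/s > 2 mm/s → Group H-1 (Flammable Solid).
Burn rate 3.6 mm/s meets the Group H-1 criterion (Flammable Solid), so the sparkler sticks are Group H-1.
The sparkler sticks have burn rate 6.1 mm/s, which is > 2 mm/s, so they are Group H-1 (Flammable Solid).
Total Group H-1: (three 3.19 kg packs = 9.57 kg) + (three 3.06 kg packs = 9.18 kg) + (three 3.06 kg packs = 9.18 kg) = 27.93 kg.
That exceeds the Group H-1 express courier limit of 25 kg.

No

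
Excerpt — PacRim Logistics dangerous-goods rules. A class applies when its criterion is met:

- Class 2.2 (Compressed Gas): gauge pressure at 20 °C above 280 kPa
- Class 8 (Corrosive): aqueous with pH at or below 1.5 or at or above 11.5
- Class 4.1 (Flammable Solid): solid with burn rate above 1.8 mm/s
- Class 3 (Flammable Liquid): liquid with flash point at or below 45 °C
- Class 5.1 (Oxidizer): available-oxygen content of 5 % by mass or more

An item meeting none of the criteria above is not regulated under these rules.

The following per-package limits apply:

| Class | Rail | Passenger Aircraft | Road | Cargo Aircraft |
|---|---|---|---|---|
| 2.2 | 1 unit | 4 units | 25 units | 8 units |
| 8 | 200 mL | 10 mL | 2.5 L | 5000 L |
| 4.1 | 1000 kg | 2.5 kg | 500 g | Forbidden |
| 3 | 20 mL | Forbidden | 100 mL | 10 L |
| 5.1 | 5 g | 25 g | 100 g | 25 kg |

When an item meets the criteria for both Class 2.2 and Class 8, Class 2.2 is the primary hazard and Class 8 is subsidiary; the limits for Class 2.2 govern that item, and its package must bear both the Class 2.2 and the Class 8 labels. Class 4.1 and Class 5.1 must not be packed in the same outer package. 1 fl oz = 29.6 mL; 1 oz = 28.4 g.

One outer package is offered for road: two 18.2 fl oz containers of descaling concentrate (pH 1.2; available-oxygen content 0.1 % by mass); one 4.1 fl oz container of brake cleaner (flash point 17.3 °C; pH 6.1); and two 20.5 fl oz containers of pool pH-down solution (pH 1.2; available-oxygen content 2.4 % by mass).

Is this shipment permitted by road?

No

The descaling concentrate has pH 1.2, which is ≤ 1.5, so it is Class 8 (Corrosive).
Brake cleaner: flash point 17.3 °C ≤ 45 °C → Class 3 (Flammable Liquid).
Pool pH-down solution: pH 1.2 ≤ 1.5 → Class 8 (Corrosive).
Total Class 8: (two 18.2 fl oz containers = 1077.44 mL) + (two 20.5 fl oz containers = 1213.6 mL) = 2291.04 mL.
2291.04 mL ≤ 2.5 L (road limit, Class 8) — within limit.
Class 3 quantity: one 4.1 fl oz container = 121.36 mL.
121.36 mL exceeds the road limit of 100 mL for Class 3.
The segregation rule (Class 4.1 with Class 5.1) does not apply to Class 8 with Class 3.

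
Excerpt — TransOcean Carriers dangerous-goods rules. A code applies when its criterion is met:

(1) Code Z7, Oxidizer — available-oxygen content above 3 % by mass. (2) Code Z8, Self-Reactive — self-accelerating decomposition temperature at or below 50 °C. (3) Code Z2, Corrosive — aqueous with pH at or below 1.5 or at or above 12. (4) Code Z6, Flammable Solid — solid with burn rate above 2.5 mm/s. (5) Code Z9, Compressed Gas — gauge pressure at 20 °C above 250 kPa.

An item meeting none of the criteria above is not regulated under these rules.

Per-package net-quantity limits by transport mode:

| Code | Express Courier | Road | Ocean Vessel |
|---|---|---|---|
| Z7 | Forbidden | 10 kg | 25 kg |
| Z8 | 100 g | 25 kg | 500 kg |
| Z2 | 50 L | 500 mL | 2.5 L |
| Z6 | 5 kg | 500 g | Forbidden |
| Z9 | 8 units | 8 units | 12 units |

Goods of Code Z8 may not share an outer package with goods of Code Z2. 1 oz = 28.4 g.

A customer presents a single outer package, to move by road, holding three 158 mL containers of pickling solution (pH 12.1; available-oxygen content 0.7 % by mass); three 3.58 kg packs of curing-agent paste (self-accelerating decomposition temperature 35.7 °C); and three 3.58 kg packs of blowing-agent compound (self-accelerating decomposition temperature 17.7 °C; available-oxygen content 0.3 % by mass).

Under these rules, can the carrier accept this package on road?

Pickling solution: pH 12.1 ≥ 12 → Code Z2 (Corrosive).
With self-accelerating decomposition temperature 35.7 °C (≤ 50 °C), the curing-agent paste falls in Code Z8.
With self-accelerating decomposition temperature 17.7 °C (≤ 50 °C), the blowing-agent compound falls in Code Z8.
Total Code Z8: (three 3.58 kg packs = 10.74 kg) + (three 3.58 kg packs = 10.74 kg) = 21.48 kg.
21.48 kg is within the road limit of 25 kg for Code Z8.
Code Z2 quantity: three 158 mL containers = 474 mL.
That is within the Code Z2 road limit of 500 mL.
Code Z8 and Code Z2 may not share an outer package.

No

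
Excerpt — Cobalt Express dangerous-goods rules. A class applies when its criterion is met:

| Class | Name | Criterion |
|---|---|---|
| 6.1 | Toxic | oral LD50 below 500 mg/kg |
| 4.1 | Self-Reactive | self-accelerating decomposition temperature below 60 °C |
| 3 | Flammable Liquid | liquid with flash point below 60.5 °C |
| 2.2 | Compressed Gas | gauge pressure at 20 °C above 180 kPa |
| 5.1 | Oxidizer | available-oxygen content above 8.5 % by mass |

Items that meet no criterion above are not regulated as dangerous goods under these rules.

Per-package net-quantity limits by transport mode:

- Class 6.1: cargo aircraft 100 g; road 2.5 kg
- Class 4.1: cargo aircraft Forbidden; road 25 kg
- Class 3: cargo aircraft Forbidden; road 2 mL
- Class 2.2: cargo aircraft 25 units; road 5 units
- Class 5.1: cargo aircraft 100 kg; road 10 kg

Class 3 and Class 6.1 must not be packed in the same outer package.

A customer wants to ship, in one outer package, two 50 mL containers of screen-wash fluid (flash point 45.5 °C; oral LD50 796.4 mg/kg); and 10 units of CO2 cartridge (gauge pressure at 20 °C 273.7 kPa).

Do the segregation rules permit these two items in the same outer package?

Flash point 45.5 °C meets the Class 3 criterion (Flammable Liquid), so the screen-wash fluid is Class 3.
Gauge pressure at 20 °C 273.7 kPa meets the Class 2.2 criterion (Compressed Gas), so the CO2 cartridge is Class 2.2.
No segregation rule bars Class 3 with Class 2.2.

Yes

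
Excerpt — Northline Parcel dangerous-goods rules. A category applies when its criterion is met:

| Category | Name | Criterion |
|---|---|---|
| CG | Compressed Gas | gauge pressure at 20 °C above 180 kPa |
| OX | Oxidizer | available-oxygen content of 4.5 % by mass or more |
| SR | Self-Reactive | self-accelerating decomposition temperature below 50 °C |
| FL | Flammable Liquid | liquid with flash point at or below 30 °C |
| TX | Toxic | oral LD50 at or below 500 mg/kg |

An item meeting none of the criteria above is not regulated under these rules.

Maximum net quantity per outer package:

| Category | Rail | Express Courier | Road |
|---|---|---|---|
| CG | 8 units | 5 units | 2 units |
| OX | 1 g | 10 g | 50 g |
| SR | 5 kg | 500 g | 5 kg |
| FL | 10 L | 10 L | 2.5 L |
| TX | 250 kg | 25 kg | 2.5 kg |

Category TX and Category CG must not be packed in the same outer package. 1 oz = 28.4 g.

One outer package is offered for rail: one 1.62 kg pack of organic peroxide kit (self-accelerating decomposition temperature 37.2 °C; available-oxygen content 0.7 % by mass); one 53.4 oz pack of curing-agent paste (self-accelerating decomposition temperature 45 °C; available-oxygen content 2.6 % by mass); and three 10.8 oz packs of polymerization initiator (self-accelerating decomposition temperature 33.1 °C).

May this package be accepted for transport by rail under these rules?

Yes

Organic peroxide kit: self-accelerating decomposition temperature 37.2 °C < 50 °C → Category SR (Self-Reactive).
With self-accelerating decomposition temperature 45 °C (< 50 °C), the curing-agent paste falls in Category SR.
Self-accelerating decomposition temperature 33.1 °C meets the Category SR criterion (Self-Reactive), so the polymerization initiator is Category SR.
Category SR net quantity: 1.62 kg + (one 53.4 oz pack = 1516.56 g) + (three 10.8 oz packs = 920.16 g) = 4056.72 g.
That is within the Category SR rail limit of 5 kg.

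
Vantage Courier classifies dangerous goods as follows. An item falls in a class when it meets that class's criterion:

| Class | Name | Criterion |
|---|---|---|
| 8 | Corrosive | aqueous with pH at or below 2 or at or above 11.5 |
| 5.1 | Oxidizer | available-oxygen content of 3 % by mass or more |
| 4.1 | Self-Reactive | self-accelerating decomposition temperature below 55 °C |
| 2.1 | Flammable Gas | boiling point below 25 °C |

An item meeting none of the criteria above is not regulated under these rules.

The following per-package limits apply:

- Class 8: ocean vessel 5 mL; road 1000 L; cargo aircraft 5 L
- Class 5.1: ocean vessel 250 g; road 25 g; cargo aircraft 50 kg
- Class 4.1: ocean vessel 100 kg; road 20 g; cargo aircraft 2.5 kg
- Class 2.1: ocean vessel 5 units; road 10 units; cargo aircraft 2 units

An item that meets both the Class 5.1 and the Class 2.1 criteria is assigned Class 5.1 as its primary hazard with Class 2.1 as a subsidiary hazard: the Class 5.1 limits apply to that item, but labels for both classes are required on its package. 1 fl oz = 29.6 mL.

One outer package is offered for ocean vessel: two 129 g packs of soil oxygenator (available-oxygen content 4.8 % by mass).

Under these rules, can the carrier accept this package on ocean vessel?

No

Available-oxygen content 4.8 % by mass meets the Class 5.1 criterion (Oxidizer), so the soil oxygenator is Class 5.1.
Class 5.1 quantity: two 129 g packs = 258 g.
That exceeds the Class 5.1 ocean vessel limit of 250 g.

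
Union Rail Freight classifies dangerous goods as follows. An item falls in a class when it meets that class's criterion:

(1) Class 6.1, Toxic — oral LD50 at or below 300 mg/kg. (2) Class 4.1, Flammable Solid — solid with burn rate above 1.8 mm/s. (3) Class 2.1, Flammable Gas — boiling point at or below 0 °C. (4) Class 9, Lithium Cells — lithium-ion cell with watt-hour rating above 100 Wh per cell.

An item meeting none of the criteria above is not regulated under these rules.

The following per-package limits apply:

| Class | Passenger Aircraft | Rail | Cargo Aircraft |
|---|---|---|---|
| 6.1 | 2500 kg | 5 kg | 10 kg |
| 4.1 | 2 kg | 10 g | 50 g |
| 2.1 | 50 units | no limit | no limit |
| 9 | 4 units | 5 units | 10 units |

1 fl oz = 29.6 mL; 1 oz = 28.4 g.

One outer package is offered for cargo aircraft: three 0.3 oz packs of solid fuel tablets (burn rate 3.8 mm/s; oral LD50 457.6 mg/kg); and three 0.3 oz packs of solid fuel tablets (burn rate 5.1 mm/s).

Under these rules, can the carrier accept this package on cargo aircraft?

No

Solid fuel tablets: burn rate 3.8 mm/s > 1.8 mm/s → Class 4.1 (Flammable Solid).
The solid fuel tablets have burn rate 5.1 mm/s, which is > 1.8 mm/s, so they are Class 4.1 (Flammable Solid).
Total Class 4.1: (three 0.3 oz packs = 25.56 g) + (three 0.3 oz packs = 25.56 g) = 51.12 g.
51.12 g > 50 g (cargo aircraft limit, Class 4.1) — over the limit.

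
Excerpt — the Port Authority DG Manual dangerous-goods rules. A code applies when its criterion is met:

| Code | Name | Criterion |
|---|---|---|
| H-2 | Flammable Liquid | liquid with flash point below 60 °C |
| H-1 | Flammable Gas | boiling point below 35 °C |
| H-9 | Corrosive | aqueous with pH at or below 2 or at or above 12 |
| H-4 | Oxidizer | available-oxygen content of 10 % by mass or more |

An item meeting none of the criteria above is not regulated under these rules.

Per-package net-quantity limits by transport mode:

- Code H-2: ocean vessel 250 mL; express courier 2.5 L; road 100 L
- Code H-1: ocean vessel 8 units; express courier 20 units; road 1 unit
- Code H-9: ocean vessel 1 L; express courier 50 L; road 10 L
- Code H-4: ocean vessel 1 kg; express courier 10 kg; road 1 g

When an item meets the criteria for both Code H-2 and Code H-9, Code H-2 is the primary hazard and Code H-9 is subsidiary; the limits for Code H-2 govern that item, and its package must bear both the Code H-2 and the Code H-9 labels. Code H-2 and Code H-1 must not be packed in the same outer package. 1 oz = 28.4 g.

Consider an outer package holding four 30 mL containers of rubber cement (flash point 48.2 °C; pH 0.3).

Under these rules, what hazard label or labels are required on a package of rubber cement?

Code H-2 and H-9

The rubber cement has flash point 48.2 °C, which is < 60 °C, so it is Code H-2 (Flammable Liquid).
pH 0.3 meets the Code H-9 criterion (Corrosive), so the rubber cement is Code H-9.
By the precedence rule Code H-2 is primary and Code H-9 is subsidiary, and that rule requires both labels on the package.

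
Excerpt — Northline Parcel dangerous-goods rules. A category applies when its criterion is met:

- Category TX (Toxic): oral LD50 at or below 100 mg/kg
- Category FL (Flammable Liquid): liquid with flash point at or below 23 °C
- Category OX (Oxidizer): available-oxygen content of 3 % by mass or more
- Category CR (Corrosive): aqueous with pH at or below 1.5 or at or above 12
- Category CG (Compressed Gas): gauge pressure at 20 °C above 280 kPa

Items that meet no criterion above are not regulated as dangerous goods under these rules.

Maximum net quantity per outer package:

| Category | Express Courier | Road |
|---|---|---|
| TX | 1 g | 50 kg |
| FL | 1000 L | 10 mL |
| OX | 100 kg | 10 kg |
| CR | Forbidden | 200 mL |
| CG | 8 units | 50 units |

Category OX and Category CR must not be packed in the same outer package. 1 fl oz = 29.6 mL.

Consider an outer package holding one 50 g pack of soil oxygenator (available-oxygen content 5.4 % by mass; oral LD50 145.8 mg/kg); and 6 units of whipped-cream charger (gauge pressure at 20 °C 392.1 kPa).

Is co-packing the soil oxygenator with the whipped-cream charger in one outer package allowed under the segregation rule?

Yes

The soil oxygenator has available-oxygen content 5.4 % by mass, which is ≥ 3 % by mass, so it is Category OX (Oxidizer).
Gauge pressure at 20 °C 392.1 kPa meets the Category CG criterion (Compressed Gas), so the whipped-cream charger is Category CG.
No segregation rule bars Category OX with Category CG.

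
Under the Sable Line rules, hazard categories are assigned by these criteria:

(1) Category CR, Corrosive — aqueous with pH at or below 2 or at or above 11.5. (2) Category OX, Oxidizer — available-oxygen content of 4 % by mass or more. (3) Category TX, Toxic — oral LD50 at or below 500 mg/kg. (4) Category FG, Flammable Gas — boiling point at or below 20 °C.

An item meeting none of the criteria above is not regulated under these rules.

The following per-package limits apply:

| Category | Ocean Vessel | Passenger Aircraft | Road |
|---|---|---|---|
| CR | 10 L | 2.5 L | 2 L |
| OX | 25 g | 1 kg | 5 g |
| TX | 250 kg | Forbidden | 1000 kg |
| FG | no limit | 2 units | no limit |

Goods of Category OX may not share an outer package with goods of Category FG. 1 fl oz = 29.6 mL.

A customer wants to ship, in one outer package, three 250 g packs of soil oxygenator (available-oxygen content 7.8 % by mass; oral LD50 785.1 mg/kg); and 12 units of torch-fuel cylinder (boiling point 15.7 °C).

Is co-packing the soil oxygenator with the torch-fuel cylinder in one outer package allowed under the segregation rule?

No

Soil oxygenator: available-oxygen content 7.8 % by mass ≥ 4 % by mass → Category OX (Oxidizer).
Boiling point 15.7 °C meets the Category FG criterion (Flammable Gas), so the torch-fuel cylinder is Category FG.
Category OX and Category FG may not share an outer package.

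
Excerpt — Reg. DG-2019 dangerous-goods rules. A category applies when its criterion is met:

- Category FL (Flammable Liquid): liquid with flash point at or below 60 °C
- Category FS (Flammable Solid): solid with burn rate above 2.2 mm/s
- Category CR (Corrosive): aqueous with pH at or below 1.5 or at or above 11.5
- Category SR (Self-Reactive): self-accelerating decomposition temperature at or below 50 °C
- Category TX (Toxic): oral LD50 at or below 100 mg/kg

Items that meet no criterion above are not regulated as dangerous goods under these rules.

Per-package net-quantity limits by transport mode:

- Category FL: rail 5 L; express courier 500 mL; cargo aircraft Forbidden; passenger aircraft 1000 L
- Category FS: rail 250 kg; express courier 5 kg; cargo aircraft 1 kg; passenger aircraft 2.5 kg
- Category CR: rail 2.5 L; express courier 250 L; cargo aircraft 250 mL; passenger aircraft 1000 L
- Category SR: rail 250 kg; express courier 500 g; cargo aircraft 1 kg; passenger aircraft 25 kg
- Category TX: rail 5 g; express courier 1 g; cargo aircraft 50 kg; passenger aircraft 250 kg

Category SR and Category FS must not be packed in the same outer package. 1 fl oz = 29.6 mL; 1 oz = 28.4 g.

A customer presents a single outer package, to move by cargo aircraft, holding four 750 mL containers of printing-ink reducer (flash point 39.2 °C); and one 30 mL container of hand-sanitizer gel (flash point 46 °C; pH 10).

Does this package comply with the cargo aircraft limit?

No

The printing-ink reducer has flash point 39.2 °C, which is ≤ 60 °C, so it is Category FL (Flammable Liquid).
Flash point 46 °C meets the Category FL criterion (Flammable Liquid), so the hand-sanitizer gel is Category FL.
Total Category FL: (four 750 mL containers = 3 L) + 30 mL = 3.03 L.
Category FL is Forbidden by cargo aircraft.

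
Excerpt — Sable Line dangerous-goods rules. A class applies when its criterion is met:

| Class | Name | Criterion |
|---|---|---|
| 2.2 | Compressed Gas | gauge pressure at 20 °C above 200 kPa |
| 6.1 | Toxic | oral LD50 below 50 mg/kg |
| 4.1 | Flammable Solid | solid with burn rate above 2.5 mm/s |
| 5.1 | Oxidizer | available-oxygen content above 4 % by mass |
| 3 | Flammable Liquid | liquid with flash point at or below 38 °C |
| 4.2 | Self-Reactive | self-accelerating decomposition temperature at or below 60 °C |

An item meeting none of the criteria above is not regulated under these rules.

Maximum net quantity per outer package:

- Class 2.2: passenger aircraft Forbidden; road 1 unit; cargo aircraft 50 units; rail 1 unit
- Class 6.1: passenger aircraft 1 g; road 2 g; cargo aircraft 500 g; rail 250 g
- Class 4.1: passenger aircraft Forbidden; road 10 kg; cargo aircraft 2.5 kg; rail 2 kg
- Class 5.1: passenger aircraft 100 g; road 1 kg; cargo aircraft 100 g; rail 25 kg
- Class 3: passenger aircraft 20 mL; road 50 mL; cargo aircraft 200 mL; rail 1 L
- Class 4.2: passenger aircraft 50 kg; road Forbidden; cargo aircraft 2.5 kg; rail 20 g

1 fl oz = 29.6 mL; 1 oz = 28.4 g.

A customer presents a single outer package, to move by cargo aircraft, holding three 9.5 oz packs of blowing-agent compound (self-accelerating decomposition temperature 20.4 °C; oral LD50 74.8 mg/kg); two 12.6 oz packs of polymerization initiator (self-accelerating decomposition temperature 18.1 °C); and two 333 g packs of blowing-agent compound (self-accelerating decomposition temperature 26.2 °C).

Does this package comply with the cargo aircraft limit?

Yes

The blowing-agent compound has self-accelerating decomposition temperature 20.4 °C, which is ≤ 60 °C, so it is Class 4.2 (Self-Reactive).
The polymerization initiator has self-accelerating decomposition temperature 18.1 °C, which is ≤ 60 °C, so it is Class 4.2 (Self-Reactive).
The blowing-agent compound has self-accelerating decomposition temperature 26.2 °C, which is ≤ 60 °C, so it is Class 4.2 (Self-Reactive).
Total Class 4.2: (three 9.5 oz packs = 809.4 g) + (two 12.6 oz packs = 715.68 g) + (two 333 g packs = 666 g) = 2191.08 g.
That is within the Class 4.2 cargo aircraft limit of 2.5 kg.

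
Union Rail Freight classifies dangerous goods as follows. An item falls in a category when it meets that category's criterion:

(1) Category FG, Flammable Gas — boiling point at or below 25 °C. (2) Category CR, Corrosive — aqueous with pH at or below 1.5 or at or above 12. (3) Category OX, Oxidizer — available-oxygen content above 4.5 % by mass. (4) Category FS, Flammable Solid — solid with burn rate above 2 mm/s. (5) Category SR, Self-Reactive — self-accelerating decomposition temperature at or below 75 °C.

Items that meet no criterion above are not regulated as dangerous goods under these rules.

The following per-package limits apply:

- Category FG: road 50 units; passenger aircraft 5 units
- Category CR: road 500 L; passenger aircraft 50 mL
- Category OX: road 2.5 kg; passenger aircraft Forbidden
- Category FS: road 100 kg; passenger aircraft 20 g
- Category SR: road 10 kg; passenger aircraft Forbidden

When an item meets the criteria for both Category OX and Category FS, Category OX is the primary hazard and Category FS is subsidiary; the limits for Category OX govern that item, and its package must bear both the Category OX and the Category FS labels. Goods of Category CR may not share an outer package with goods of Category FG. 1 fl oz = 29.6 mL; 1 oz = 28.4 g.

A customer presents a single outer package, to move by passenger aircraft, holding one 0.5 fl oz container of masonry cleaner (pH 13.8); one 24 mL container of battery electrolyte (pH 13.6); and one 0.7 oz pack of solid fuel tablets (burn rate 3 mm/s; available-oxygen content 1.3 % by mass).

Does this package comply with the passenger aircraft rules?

Masonry cleaner: pH 13.8 ≥ 12 → Category CR (Corrosive).
The battery electrolyte has pH 13.6, which is ≥ 12, so it is Category CR (Corrosive).
Burn rate 3 mm/s meets the Category FS criterion (Flammable Solid), so the solid fuel tablets are Category FS.
Category CR net quantity: (one 0.5 fl oz container = 14.8 mL) + 24 mL = 38.8 mL.
38.8 mL is within the passenger aircraft limit of 50 mL for Category CR.
Category FS quantity: one 0.7 oz pack = 19.88 g.
19.88 g is within the passenger aircraft limit of 20 g for Category FS.
The segregation rule (Category CR with Category FG) does not apply to Category CR with Category FS.
Every hazard category is within its passenger aircraft limit and no segregation rule is violated.

Yes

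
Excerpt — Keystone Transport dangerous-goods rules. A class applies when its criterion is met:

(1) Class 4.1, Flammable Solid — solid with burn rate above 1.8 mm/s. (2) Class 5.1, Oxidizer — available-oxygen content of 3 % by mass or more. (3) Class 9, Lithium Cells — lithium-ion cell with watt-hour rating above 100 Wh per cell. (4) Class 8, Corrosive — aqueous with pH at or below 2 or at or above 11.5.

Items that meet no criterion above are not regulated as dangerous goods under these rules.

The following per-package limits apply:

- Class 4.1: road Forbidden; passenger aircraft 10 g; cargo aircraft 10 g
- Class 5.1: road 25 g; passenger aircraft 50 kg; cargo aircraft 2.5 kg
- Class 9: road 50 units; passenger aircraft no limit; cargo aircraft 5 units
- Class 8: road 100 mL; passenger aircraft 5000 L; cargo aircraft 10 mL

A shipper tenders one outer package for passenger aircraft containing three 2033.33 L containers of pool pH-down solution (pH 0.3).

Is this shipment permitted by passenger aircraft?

The pool pH-down solution has pH 0.3, which is ≤ 2, so it is Class 8 (Corrosive).
Class 8 quantity: three 2033.33 L containers = 6099.99 L.
6099.99 L exceeds the passenger aircraft limit of 5000 L for Class 8.

No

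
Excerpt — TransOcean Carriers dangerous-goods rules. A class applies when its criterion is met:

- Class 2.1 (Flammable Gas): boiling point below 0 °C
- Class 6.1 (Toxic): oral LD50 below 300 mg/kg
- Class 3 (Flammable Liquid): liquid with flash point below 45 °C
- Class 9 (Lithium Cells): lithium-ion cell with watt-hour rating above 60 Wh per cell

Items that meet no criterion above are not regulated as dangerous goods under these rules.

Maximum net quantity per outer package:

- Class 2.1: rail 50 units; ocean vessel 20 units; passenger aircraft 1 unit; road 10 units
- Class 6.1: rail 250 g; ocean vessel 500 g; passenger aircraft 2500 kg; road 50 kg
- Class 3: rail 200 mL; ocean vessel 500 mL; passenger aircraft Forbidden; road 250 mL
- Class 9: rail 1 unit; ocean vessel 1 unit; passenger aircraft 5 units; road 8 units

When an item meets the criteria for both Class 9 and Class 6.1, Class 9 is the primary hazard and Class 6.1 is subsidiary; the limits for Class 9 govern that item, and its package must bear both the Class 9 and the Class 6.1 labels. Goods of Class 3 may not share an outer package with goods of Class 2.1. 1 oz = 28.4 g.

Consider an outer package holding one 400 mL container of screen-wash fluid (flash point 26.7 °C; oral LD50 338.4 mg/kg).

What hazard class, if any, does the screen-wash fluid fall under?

Class 3

Screen-wash fluid: flash point 26.7 °C < 45 °C → Class 3 (Flammable Liquid).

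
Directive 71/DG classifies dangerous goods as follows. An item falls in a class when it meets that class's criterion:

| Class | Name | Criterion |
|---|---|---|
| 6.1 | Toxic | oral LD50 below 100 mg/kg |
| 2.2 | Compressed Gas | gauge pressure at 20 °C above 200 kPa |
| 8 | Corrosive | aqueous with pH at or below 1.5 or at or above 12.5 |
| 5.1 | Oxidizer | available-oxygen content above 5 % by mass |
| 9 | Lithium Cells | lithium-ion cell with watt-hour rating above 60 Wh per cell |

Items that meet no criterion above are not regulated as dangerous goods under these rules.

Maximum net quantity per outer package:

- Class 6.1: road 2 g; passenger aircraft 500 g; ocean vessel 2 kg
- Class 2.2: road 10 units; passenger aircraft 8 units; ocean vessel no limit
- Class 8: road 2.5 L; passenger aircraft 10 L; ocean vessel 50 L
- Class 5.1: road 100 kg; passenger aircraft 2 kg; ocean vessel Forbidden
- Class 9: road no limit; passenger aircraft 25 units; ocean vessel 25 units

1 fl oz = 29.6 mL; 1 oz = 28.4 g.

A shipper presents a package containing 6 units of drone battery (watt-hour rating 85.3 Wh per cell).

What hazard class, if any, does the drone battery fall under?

Drone battery: watt-hour rating 85.3 Wh per cell > 60 Wh per cell → Class 9 (Lithium Cells).

Class 9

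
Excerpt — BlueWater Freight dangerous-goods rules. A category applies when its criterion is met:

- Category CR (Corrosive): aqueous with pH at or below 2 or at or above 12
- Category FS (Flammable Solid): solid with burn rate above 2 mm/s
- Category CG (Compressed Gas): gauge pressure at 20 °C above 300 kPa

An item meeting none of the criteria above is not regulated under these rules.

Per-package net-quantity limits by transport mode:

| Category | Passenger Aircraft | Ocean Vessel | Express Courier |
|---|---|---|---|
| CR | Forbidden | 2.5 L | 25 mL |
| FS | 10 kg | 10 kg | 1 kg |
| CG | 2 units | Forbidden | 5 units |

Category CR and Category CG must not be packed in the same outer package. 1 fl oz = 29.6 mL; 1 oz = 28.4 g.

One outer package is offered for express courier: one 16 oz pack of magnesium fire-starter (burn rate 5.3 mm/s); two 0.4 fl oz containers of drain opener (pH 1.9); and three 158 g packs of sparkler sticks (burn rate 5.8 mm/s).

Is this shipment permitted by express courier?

Burn rate 5.3 mm/s meets the Category FS criterion (Flammable Solid), so the magnesium fire-starter is Category FS.
Drain opener: pH 1.9 ≤ 2 → Category CR (Corrosive).
The sparkler sticks have burn rate 5.8 mm/s, which is > 2 mm/s, so they are Category FS (Flammable Solid).
Total Category FS: (one 16 oz pack = 454.4 g) + (three 158 g packs = 474 g) = 928.4 g.
928.4 g is within the express courier limit of 1 kg for Category FS.
Category CR quantity: two 0.4 fl oz containers = 23.68 mL.
23.68 mL is within the express courier limit of 25 mL for Category CR.
The segregation rule (Category CR with Category CG) does not apply to Category FS with Category CR.
Every hazard category is within its express courier limit and no segregation rule is violated.

Yes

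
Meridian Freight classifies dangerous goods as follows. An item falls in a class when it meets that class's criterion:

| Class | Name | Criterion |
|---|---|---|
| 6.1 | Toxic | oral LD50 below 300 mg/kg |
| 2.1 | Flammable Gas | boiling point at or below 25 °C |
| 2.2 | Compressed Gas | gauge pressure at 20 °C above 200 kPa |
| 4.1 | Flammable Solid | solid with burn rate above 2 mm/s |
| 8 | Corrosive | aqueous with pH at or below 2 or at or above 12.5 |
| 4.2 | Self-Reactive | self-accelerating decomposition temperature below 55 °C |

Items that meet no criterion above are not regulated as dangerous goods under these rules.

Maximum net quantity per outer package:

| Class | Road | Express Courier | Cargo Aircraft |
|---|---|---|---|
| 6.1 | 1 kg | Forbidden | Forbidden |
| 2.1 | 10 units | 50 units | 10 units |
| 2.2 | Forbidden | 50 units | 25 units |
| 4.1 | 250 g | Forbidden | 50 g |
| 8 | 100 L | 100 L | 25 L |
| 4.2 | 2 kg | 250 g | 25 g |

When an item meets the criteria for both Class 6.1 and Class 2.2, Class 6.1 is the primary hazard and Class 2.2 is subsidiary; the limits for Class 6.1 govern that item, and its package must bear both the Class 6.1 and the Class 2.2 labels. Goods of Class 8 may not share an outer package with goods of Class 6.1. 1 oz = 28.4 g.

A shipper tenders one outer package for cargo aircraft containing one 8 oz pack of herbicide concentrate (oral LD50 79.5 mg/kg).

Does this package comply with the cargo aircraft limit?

With oral LD50 79.5 mg/kg (< 300 mg/kg), the herbicide concentrate falls in Class 6.1.
Class 6.1 quantity: one 8 oz pack = 227.2 g.
By cargo aircraft, Class 6.1 is Forbidden regardless of quantity.

No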